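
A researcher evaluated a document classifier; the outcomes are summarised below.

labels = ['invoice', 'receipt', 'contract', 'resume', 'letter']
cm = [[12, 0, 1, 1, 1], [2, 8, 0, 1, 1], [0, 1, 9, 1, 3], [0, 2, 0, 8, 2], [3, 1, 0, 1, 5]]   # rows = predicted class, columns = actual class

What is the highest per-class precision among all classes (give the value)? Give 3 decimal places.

Per-class precision (TP/(TP+FP)):
  invoice: TP=12, FP=0+1+1+1=3 → 12/15 = 0.8000
  receipt: TP=8, FP=2+0+1+1=4 → 8/12 = 0.6667
  contract: TP=9, FP=0+1+1+3=5 → 9/14 = 0.6429
  resume: TP=8, FP=0+2+0+2=4 → 8/12 = 0.6667
  letter: TP=5, FP=3+1+0+1=5 → 5/10 = 0.5000
Highest is class 'invoice' with precision = 0.800.

0.800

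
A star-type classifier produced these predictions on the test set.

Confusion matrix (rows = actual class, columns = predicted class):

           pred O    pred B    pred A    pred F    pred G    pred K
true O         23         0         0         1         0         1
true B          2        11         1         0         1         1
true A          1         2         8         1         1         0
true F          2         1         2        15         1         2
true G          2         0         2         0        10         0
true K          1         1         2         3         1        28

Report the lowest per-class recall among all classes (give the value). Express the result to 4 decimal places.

Per-class recall (TP/(TP+FN)):
  O: TP=23, FN=0+0+1+0+1=2 → 23/25 = 0.92000
  B: TP=11, FN=2+1+0+1+1=5 → 11/16 = 0.68750
  A: TP=8, FN=1+2+1+1+0=5 → 8/13 = 0.61538
  F: TP=15, FN=2+1+2+1+2=8 → 15/23 = 0.65217
  G: TP=10, FN=2+0+2+0+0=4 → 10/14 = 0.71429
  K: TP=28, FN=1+1+2+3+1=8 → 28/36 = 0.77778
Lowest is class 'A' with recall = 0.6154.

0.6154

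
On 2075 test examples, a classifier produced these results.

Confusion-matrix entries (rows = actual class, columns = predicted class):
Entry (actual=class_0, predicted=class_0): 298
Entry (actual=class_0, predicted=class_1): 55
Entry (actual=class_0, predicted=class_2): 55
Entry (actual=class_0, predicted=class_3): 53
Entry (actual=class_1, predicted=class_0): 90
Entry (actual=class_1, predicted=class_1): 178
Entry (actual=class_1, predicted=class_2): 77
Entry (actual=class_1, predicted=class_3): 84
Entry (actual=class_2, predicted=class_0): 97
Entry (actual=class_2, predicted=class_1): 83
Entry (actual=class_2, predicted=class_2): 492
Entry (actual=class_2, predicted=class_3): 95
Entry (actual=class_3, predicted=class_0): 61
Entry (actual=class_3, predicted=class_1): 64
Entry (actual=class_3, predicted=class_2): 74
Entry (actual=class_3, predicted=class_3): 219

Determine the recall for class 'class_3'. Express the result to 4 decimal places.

0.5239

Treat 'class_3' as positive and all other classes as negative.
recall = TP/(TP+FN).
class_3: TP=219, FN=61+64+74=199 → 219/418 = 0.52392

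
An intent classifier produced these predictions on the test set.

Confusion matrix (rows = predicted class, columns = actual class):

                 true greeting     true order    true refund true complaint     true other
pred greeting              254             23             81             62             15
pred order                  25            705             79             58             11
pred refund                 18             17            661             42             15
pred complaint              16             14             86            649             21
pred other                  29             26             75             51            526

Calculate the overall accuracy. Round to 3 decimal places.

0.785

Accuracy = trace / total = (254+705+661+649+526=2795) / 3559 = 2795/3559 = 0.785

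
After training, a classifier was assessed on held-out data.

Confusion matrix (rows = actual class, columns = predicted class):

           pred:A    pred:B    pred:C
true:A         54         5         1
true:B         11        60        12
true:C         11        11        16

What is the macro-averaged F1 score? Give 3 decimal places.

0.675

Per-class F1 score (2·TP/(2·TP+FP+FN)):
  A: TP=54, FP=11+11=22, FN=5+1=6 → 108/136 = 0.7941
  B: TP=60, FP=5+11=16, FN=11+12=23 → 120/159 = 0.7547
  C: TP=16, FP=1+12=13, FN=11+11=22 → 32/67 = 0.4776
Macro-F1 score = mean = (0.7941 + 0.7547 + 0.4776) / 3 = 0.675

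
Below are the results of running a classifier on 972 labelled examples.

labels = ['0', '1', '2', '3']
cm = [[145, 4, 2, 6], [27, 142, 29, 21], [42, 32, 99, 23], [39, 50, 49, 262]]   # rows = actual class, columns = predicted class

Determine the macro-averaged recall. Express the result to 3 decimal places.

Per-class recall (TP/(TP+FN)):
  0: TP=145, FN=4+2+6=12 → 145/157 = 0.9236
  1: TP=142, FN=27+29+21=77 → 142/219 = 0.6484
  2: TP=99, FN=42+32+23=97 → 99/196 = 0.5051
  3: TP=262, FN=39+50+49=138 → 262/400 = 0.6550
Macro-recall = mean = (0.9236 + 0.6484 + 0.5051 + 0.6550) / 4 = 0.683

0.683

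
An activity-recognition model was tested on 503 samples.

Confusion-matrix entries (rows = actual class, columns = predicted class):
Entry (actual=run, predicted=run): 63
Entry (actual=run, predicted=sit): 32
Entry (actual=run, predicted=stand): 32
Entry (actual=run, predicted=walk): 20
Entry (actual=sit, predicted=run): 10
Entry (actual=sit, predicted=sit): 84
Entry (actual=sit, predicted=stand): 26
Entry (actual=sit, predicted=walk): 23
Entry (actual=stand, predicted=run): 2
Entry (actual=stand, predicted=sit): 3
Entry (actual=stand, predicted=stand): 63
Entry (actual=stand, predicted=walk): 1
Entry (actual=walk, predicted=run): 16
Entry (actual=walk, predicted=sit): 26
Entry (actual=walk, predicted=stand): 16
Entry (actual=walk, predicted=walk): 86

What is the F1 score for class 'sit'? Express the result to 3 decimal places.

0.583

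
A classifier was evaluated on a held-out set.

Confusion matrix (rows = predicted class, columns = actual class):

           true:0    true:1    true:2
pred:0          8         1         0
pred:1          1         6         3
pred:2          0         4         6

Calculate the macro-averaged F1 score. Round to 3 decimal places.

Per-class F1 score (2·TP/(2·TP+FP+FN)):
  0: TP=8, FP=1+0=1, FN=1+0=1 → 16/18 = 0.8889
  1: TP=6, FP=1+3=4, FN=1+4=5 → 12/21 = 0.5714
  2: TP=6, FP=0+4=4, FN=0+3=3 → 12/19 = 0.6316
Macro-F1 score = mean = (0.8889 + 0.5714 + 0.6316) / 3 = 0.697

0.697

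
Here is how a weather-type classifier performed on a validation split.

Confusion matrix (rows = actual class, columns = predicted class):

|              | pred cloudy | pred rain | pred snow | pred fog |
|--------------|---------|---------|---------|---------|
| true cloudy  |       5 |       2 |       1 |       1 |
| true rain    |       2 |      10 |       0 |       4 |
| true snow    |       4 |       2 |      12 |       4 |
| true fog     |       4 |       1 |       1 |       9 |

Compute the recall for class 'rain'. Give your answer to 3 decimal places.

Treat 'rain' as positive and all other classes as negative.
recall = TP/(TP+FN).
rain: TP=10, FN=2+0+4=6 → 10/16 = 0.6250

0.625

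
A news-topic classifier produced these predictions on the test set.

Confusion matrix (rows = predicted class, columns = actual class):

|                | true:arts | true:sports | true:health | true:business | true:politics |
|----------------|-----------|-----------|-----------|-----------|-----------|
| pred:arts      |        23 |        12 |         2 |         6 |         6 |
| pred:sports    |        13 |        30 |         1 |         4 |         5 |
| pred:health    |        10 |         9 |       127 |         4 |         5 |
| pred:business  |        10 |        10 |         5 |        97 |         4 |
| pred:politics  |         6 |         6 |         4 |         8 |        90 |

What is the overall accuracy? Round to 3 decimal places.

Accuracy = trace / total = (23+30+127+97+90=367) / 497 = 367/497 = 0.738

0.738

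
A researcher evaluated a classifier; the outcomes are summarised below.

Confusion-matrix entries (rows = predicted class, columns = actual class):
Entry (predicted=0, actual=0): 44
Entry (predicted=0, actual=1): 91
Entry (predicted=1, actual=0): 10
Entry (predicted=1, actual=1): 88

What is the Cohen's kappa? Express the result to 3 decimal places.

0.201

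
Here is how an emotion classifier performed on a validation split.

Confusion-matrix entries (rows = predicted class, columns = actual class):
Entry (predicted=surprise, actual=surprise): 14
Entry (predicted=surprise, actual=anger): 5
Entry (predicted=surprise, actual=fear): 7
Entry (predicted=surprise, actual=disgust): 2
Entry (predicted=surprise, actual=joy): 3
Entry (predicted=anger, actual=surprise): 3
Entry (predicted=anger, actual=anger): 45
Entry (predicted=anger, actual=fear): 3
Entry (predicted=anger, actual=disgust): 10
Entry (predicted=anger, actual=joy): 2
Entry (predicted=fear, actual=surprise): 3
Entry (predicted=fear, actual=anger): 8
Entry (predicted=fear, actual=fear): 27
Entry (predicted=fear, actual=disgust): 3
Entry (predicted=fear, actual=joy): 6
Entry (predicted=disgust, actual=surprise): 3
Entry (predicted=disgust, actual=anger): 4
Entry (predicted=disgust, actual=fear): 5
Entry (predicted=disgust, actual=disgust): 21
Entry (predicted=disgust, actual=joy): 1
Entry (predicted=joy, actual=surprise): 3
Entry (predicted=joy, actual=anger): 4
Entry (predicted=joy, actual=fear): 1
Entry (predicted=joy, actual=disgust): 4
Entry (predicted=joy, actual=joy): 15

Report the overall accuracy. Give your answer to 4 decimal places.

0.6040

Accuracy = trace / total = (14+45+27+21+15=122) / 202 = 122/202 = 0.6040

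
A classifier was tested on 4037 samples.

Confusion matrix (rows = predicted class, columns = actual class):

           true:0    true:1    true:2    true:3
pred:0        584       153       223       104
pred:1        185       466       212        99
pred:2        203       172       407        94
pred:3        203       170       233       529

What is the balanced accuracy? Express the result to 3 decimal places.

0.500

Balanced accuracy = mean of per-class recall.
  0: recall = 584/1175 = 0.4970
  1: recall = 466/961 = 0.4849
  2: recall = 407/1075 = 0.3786
  3: recall = 529/826 = 0.6404
Mean = (0.4970 + 0.4849 + 0.3786 + 0.6404) / 4 = 0.500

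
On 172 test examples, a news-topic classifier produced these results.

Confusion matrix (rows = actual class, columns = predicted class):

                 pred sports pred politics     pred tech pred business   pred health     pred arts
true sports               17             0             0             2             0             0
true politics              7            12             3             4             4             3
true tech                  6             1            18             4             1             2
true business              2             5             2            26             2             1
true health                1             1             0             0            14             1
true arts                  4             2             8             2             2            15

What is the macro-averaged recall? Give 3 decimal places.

Per-class recall (TP/(TP+FN)):
  sports: TP=17, FN=0+0+2+0+0=2 → 17/19 = 0.8947
  politics: TP=12, FN=7+3+4+4+3=21 → 12/33 = 0.3636
  tech: TP=18, FN=6+1+4+1+2=14 → 18/32 = 0.5625
  business: TP=26, FN=2+5+2+2+1=12 → 26/38 = 0.6842
  health: TP=14, FN=1+1+0+0+1=3 → 14/17 = 0.8235
  arts: TP=15, FN=4+2+8+2+2=18 → 15/33 = 0.4545
Macro-recall = mean = (0.8947 + 0.3636 + 0.5625 + 0.6842 + 0.8235 + 0.4545) / 6 = 0.631

0.631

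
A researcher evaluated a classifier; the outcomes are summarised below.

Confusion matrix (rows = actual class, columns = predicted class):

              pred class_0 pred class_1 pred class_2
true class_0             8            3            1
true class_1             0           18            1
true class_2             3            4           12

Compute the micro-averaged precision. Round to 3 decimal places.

Micro-averaging pools counts across classes: ΣTP=38, ΣFP=12, ΣFN=12.
Micro-precision = TP/(TP+FP) on pooled counts = 0.760 (equals overall accuracy in single-label multiclass).

0.760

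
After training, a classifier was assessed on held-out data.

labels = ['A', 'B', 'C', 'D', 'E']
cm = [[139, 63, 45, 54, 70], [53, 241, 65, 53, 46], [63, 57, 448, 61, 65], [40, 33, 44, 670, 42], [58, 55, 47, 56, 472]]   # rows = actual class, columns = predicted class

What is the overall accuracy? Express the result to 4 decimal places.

Accuracy = trace / total = (139+241+448+670+472=1970) / 3040 = 1970/3040 = 0.6480

0.6480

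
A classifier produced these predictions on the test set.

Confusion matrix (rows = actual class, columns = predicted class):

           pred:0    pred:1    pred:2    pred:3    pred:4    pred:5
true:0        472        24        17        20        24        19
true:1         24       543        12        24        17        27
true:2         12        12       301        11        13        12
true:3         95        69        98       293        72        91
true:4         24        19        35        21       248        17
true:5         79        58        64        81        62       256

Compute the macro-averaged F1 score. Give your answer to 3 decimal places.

0.638

Per-class F1 score (2·TP/(2·TP+FP+FN)):
  0: TP=472, FP=24+12+95+24+79=234, FN=24+17+20+24+19=104 → 944/1282 = 0.7363
  1: TP=543, FP=24+12+69+19+58=182, FN=24+12+24+17+27=104 → 1086/1372 = 0.7915
  2: TP=301, FP=17+12+98+35+64=226, FN=12+12+11+13+12=60 → 602/888 = 0.6779
  3: TP=293, FP=20+24+11+21+81=157, FN=95+69+98+72+91=425 → 586/1168 = 0.5017
  4: TP=248, FP=24+17+13+72+62=188, FN=24+19+35+21+17=116 → 496/800 = 0.6200
  5: TP=256, FP=19+27+12+91+17=166, FN=79+58+64+81+62=344 → 512/1022 = 0.5010
Macro-F1 score = mean = (0.7363 + 0.7915 + 0.6779 + 0.5017 + 0.6200 + 0.5010) / 6 = 0.638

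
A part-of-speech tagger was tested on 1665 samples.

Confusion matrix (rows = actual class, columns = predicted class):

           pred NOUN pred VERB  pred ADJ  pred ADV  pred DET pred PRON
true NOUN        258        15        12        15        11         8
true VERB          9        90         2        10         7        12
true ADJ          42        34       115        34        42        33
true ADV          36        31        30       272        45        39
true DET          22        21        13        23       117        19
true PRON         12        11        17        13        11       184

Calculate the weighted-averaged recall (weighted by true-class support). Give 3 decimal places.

0.622

Per-class recall (TP/(TP+FN)):
  NOUN: TP=258, FN=15+12+15+11+8=61 → 258/319 = 0.8088
  VERB: TP=90, FN=9+2+10+7+12=40 → 90/130 = 0.6923
  ADJ: TP=115, FN=42+34+34+42+33=185 → 115/300 = 0.3833
  ADV: TP=272, FN=36+31+30+45+39=181 → 272/453 = 0.6004
  DET: TP=117, FN=22+21+13+23+19=98 → 117/215 = 0.5442
  PRON: TP=184, FN=12+11+17+13+11=64 → 184/248 = 0.7419
Weighted-recall = Σ (supportᵢ/N)·recallᵢ with N=1665: (319/1665)·0.8088 + (130/1665)·0.6923 + (300/1665)·0.3833 + (453/1665)·0.6004 + (215/1665)·0.5442 + (248/1665)·0.7419 = 0.622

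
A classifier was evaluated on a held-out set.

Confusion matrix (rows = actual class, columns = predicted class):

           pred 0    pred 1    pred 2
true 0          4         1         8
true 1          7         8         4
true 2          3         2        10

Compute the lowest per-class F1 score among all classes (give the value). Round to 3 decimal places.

0.296

Per-class F1 score (2·TP/(2·TP+FP+FN)):
  0: TP=4, FP=7+3=10, FN=1+8=9 → 8/27 = 0.2963
  1: TP=8, FP=1+2=3, FN=7+4=11 → 16/30 = 0.5333
  2: TP=10, FP=8+4=12, FN=3+2=5 → 20/37 = 0.5405
Lowest is class '0' with F1 score = 0.296.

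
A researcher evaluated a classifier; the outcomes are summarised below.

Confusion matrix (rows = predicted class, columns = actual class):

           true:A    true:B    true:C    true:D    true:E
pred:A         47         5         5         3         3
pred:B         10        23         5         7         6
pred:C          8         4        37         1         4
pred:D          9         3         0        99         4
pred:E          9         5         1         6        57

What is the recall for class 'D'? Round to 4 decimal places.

Treat 'D' as positive and all other classes as negative.
recall = TP/(TP+FN).
D: TP=99, FN=3+7+1+6=17 → 99/116 = 0.85345

0.8534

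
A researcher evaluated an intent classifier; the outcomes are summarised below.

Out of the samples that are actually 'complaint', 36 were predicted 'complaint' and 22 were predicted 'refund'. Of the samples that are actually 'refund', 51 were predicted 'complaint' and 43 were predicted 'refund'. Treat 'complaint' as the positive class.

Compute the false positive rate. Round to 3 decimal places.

0.543

FPR = FP/(FP+TN) = 51/(51+43) = 0.543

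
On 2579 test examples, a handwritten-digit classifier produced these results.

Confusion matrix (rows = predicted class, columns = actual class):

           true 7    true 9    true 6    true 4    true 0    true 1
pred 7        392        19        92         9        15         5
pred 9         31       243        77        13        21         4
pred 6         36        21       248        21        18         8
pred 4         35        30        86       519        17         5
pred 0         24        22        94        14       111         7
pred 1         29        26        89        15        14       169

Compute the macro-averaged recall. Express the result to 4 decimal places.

0.6749

Per-class recall (TP/(TP+FN)):
  7: TP=392, FN=31+36+35+24+29=155 → 392/547 = 0.71664
  9: TP=243, FN=19+21+30+22+26=118 → 243/361 = 0.67313
  6: TP=248, FN=92+77+86+94+89=438 → 248/686 = 0.36152
  4: TP=519, FN=9+13+21+14+15=72 → 519/591 = 0.87817
  0: TP=111, FN=15+21+18+17+14=85 → 111/196 = 0.56633
  1: TP=169, FN=5+4+8+5+7=29 → 169/198 = 0.85354
Macro-recall = mean = (0.71664 + 0.67313 + 0.36152 + 0.87817 + 0.56633 + 0.85354) / 6 = 0.6749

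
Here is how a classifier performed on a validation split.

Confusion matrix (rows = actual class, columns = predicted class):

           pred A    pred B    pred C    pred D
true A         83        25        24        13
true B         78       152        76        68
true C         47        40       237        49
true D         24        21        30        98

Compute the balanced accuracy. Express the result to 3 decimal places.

0.545

Balanced accuracy = mean of per-class recall.
  A: recall = 83/145 = 0.5724
  B: recall = 152/374 = 0.4064
  C: recall = 237/373 = 0.6354
  D: recall = 98/173 = 0.5665
Mean = (0.5724 + 0.4064 + 0.6354 + 0.5665) / 4 = 0.545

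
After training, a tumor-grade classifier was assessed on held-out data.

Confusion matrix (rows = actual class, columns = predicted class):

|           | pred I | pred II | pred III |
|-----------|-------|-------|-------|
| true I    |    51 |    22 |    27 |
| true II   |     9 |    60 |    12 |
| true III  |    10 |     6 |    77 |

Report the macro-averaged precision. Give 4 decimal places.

0.6914

Per-class precision (TP/(TP+FP)):
  I: TP=51, FP=9+10=19 → 51/70 = 0.72857
  II: TP=60, FP=22+6=28 → 60/88 = 0.68182
  III: TP=77, FP=27+12=39 → 77/116 = 0.66379
Macro-precision = mean = (0.72857 + 0.68182 + 0.66379) / 3 = 0.6914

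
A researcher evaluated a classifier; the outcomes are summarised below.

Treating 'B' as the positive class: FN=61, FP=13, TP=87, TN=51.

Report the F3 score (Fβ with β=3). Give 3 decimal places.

0.608

Fβ = (1+β²)·TP / ((1+β²)·TP + β²·FN + FP), with β²=9
= 10·87 / (10·87 + 9·61 + 13) = 0.608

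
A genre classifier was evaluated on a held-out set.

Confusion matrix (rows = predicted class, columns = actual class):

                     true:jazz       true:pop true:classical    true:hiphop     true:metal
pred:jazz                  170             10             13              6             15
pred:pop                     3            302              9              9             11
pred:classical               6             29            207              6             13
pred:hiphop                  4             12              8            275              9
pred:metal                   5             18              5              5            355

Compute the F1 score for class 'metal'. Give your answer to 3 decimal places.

0.898

Take TP from the diagonal, FP from the rest of the 'metal' prediction marginal, FN from the rest of the 'metal' actual marginal.
F1 score = 2·TP/(2·TP+FP+FN).
metal: TP=355, FP=5+18+5+5=33, FN=15+11+13+9=48 → 710/791 = 0.8976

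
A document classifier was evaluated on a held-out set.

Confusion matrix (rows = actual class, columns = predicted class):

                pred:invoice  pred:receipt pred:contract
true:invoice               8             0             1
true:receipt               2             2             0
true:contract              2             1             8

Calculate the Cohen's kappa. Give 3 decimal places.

0.597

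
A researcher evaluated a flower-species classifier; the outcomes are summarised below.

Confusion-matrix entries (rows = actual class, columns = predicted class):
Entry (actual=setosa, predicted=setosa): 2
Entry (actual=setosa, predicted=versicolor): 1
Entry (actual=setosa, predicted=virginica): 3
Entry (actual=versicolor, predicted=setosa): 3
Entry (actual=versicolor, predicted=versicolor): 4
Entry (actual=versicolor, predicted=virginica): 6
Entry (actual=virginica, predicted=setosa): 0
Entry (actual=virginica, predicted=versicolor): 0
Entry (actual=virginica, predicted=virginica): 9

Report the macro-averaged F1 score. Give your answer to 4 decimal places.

0.4916

Per-class F1 score (2·TP/(2·TP+FP+FN)):
  setosa: TP=2, FP=3+0=3, FN=1+3=4 → 4/11 = 0.36364
  versicolor: TP=4, FP=1+0=1, FN=3+6=9 → 8/18 = 0.44444
  virginica: TP=9, FP=3+6=9, FN=0+0=0 → 18/27 = 0.66667
Macro-F1 score = mean = (0.36364 + 0.44444 + 0.66667) / 3 = 0.4916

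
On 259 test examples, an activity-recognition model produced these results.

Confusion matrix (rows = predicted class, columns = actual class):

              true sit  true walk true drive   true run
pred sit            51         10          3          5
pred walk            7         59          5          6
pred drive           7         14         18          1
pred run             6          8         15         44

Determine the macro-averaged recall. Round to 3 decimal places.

0.648

Per-class recall (TP/(TP+FN)):
  sit: TP=51, FN=7+7+6=20 → 51/71 = 0.7183
  walk: TP=59, FN=10+14+8=32 → 59/91 = 0.6484
  drive: TP=18, FN=3+5+15=23 → 18/41 = 0.4390
  run: TP=44, FN=5+6+1=12 → 44/56 = 0.7857
Macro-recall = mean = (0.7183 + 0.6484 + 0.4390 + 0.7857) / 4 = 0.648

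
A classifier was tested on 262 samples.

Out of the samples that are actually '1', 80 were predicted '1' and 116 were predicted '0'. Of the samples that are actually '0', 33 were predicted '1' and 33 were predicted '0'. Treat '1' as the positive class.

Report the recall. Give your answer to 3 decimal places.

0.408

Recall = TP/(TP+FN) = 80/(80+116) = 80/196 = 0.408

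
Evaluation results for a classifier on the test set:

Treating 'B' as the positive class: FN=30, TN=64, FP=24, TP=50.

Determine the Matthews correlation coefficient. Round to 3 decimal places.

MCC = (TP·TN − FP·FN) / √((TP+FP)(TP+FN)(TN+FP)(TN+FN))
Numerator = 50·64 − 24·30 = 2480
Denominator = √(74·80·88·94) = √48970240 = 6997.8740
MCC = 2480 / 6997.8740 = 0.354

0.354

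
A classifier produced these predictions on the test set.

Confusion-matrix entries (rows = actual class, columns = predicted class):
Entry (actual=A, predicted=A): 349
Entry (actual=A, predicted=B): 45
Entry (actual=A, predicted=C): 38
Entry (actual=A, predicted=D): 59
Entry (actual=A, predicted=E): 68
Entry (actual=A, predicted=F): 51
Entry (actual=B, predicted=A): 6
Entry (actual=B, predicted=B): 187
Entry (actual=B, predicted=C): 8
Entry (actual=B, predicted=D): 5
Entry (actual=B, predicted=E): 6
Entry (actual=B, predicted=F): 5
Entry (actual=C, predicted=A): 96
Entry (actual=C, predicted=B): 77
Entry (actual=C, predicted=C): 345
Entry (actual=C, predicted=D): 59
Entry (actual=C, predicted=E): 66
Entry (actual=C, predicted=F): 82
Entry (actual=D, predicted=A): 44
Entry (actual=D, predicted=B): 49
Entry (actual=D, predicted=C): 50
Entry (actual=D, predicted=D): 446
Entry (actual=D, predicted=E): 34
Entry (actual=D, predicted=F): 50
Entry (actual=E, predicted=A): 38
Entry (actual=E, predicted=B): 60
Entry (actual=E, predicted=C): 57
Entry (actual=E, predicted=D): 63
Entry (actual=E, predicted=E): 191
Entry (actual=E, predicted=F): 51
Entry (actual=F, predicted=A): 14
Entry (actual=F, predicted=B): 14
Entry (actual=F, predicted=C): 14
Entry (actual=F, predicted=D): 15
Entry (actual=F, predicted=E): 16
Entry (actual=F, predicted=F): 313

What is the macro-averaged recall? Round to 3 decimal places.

Per-class recall (TP/(TP+FN)):
  A: TP=349, FN=45+38+59+68+51=261 → 349/610 = 0.5721
  B: TP=187, FN=6+8+5+6+5=30 → 187/217 = 0.8618
  C: TP=345, FN=96+77+59+66+82=380 → 345/725 = 0.4759
  D: TP=446, FN=44+49+50+34+50=227 → 446/673 = 0.6627
  E: TP=191, FN=38+60+57+63+51=269 → 191/460 = 0.4152
  F: TP=313, FN=14+14+14+15+16=73 → 313/386 = 0.8109
Macro-recall = mean = (0.5721 + 0.8618 + 0.4759 + 0.6627 + 0.4152 + 0.8109) / 6 = 0.633

0.633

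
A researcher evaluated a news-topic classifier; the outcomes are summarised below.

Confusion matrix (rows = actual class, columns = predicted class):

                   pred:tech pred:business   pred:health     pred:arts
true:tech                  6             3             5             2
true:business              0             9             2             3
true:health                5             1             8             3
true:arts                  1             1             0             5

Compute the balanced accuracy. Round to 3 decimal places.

0.551

Balanced accuracy = mean of per-class recall.
  tech: recall = 6/16 = 0.3750
  business: recall = 9/14 = 0.6429
  health: recall = 8/17 = 0.4706
  arts: recall = 5/7 = 0.7143
Mean = (0.3750 + 0.6429 + 0.4706 + 0.7143) / 4 = 0.551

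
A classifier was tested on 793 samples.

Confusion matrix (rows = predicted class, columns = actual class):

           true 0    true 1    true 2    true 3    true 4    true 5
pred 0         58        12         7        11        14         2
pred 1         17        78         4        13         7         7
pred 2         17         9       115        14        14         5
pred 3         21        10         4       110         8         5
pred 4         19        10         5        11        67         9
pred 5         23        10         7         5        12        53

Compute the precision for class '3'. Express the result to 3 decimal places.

precision = TP/(TP+FP).
3: TP=110, FP=21+10+4+8+5=48 → 110/158 = 0.6962

0.696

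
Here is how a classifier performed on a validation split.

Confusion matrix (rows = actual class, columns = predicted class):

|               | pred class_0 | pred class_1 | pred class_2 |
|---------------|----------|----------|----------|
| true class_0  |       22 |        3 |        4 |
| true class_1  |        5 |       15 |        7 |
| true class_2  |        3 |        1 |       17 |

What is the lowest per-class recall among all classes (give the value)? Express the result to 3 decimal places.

Per-class recall (TP/(TP+FN)):
  class_0: TP=22, FN=3+4=7 → 22/29 = 0.7586
  class_1: TP=15, FN=5+7=12 → 15/27 = 0.5556
  class_2: TP=17, FN=3+1=4 → 17/21 = 0.8095
Lowest is class 'class_1' with recall = 0.556.

0.556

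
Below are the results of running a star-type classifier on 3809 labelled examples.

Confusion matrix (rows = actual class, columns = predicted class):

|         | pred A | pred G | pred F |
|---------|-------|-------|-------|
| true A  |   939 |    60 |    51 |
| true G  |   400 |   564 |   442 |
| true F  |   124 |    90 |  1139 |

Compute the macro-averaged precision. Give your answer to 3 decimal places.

0.710

Per-class precision (TP/(TP+FP)):
  A: TP=939, FP=400+124=524 → 939/1463 = 0.6418
  G: TP=564, FP=60+90=150 → 564/714 = 0.7899
  F: TP=1139, FP=51+442=493 → 1139/1632 = 0.6979
Macro-precision = mean = (0.6418 + 0.7899 + 0.6979) / 3 = 0.710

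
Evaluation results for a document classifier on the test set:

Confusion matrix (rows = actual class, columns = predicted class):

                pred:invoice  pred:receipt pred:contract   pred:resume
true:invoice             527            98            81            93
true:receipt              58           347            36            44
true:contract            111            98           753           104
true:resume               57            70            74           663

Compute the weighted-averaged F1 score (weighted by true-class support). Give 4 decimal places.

Per-class F1 score (2·TP/(2·TP+FP+FN)):
  invoice: TP=527, FP=58+111+57=226, FN=98+81+93=272 → 1054/1552 = 0.67912
  receipt: TP=347, FP=98+98+70=266, FN=58+36+44=138 → 694/1098 = 0.63206
  contract: TP=753, FP=81+36+74=191, FN=111+98+104=313 → 1506/2010 = 0.74925
  resume: TP=663, FP=93+44+104=241, FN=57+70+74=201 → 1326/1768 = 0.75000
Weighted-F1 score = Σ (supportᵢ/N)·F1 scoreᵢ with N=3214: (799/3214)·0.67912 + (485/3214)·0.63206 + (1066/3214)·0.74925 + (864/3214)·0.75000 = 0.7143

0.7143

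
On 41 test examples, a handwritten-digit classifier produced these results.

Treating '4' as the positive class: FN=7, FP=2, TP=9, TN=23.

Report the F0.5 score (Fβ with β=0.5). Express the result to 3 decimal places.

0.750

Fβ = (1+β²)·TP / ((1+β²)·TP + β²·FN + FP), with β²=1/4
= 1.25·9 / (1.25·9 + 0.25·7 + 2) = 0.750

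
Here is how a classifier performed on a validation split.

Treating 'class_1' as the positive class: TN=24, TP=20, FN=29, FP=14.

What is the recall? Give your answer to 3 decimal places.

0.408

Recall = TP/(TP+FN) = 20/(20+29) = 20/49 = 0.408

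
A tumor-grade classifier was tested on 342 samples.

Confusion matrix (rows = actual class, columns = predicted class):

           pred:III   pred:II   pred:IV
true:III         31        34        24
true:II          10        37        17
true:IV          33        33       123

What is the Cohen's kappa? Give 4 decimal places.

Observed agreement pₒ = trace/N = 191/342 = 0.55848
Expected agreement pₑ = Σ (rowᵢ·colᵢ)/N² = (89·74 + 64·104 + 189·164)/342² = 0.37822
κ = (pₒ − pₑ)/(1 − pₑ) = (0.55848 − 0.37822)/(1 − 0.37822) = 0.2899

0.2899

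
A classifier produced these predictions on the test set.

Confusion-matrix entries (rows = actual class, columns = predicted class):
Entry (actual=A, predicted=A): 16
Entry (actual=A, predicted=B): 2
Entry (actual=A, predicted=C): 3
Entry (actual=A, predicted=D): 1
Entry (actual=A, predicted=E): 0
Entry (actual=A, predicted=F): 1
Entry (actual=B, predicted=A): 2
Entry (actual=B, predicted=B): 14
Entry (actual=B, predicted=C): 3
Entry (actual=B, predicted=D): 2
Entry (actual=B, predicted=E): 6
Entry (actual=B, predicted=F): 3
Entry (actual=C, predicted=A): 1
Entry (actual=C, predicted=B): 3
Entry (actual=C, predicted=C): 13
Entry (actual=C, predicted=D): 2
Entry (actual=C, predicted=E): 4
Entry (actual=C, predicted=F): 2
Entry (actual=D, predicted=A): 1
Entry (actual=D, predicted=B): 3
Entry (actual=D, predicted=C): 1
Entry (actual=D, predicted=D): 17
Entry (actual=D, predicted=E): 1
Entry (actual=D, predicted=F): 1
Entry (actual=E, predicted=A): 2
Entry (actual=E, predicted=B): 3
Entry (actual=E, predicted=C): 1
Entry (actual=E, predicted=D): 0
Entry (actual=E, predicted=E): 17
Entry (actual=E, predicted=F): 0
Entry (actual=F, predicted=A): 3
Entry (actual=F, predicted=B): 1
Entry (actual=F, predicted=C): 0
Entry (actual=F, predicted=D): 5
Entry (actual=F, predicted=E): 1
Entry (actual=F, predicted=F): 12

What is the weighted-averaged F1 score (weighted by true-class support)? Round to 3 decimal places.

0.601

Per-class F1 score (2·TP/(2·TP+FP+FN)):
  A: TP=16, FP=2+1+1+2+3=9, FN=2+3+1+0+1=7 → 32/48 = 0.6667
  B: TP=14, FP=2+3+3+3+1=12, FN=2+3+2+6+3=16 → 28/56 = 0.5000
  C: TP=13, FP=3+3+1+1+0=8, FN=1+3+2+4+2=12 → 26/46 = 0.5652
  D: TP=17, FP=1+2+2+0+5=10, FN=1+3+1+1+1=7 → 34/51 = 0.6667
  E: TP=17, FP=0+6+4+1+1=12, FN=2+3+1+0+0=6 → 34/52 = 0.6538
  F: TP=12, FP=1+3+2+1+0=7, FN=3+1+0+5+1=10 → 24/41 = 0.5854
Weighted-F1 score = Σ (supportᵢ/N)·F1 scoreᵢ with N=147: (23/147)·0.6667 + (30/147)·0.5000 + (25/147)·0.5652 + (24/147)·0.6667 + (23/147)·0.6538 + (22/147)·0.5854 = 0.601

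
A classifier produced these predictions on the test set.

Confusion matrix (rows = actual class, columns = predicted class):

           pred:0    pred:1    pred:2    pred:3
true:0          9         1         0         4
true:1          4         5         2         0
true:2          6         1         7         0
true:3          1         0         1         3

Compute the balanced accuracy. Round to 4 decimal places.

0.5494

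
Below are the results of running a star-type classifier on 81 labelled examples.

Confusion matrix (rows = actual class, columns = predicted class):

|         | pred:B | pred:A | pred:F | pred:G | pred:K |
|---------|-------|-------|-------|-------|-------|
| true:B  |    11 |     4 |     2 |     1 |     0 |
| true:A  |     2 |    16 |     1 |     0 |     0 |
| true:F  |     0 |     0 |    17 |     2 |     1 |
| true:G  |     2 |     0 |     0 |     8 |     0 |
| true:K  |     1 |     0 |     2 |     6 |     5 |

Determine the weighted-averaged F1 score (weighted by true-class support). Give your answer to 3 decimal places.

0.696

Per-class F1 score (2·TP/(2·TP+FP+FN)):
  B: TP=11, FP=2+0+2+1=5, FN=4+2+1+0=7 → 22/34 = 0.6471
  A: TP=16, FP=4+0+0+0=4, FN=2+1+0+0=3 → 32/39 = 0.8205
  F: TP=17, FP=2+1+0+2=5, FN=0+0+2+1=3 → 34/42 = 0.8095
  G: TP=8, FP=1+0+2+6=9, FN=2+0+0+0=2 → 16/27 = 0.5926
  K: TP=5, FP=0+0+1+0=1, FN=1+0+2+6=9 → 10/20 = 0.5000
Weighted-F1 score = Σ (supportᵢ/N)·F1 scoreᵢ with N=81: (18/81)·0.6471 + (19/81)·0.8205 + (20/81)·0.8095 + (10/81)·0.5926 + (14/81)·0.5000 = 0.696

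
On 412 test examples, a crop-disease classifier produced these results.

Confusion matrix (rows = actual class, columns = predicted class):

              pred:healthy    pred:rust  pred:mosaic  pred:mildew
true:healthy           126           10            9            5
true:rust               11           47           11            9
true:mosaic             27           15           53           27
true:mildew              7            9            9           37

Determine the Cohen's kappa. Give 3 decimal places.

Observed agreement pₒ = trace/N = 263/412 = 0.6383
Expected agreement pₑ = Σ (rowᵢ·colᵢ)/N² = (150·171 + 78·81 + 122·82 + 62·78)/412² = 0.2758
κ = (pₒ − pₑ)/(1 − pₑ) = (0.6383 − 0.2758)/(1 − 0.2758) = 0.501

0.501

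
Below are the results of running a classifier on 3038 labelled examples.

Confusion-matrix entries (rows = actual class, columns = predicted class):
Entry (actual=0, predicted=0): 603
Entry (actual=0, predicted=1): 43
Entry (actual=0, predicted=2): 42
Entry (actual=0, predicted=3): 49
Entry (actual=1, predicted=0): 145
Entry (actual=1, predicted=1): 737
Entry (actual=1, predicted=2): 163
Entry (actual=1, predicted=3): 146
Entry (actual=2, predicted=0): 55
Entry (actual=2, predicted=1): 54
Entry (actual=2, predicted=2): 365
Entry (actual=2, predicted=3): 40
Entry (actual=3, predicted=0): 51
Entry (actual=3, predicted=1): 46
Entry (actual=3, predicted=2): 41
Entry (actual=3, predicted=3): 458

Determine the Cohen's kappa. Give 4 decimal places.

Observed agreement pₒ = trace/N = 2163/3038 = 0.71198
Expected agreement pₑ = Σ (rowᵢ·colᵢ)/N² = (737·854 + 1191·880 + 514·611 + 596·693)/3038² = 0.26053
κ = (pₒ − pₑ)/(1 − pₑ) = (0.71198 − 0.26053)/(1 − 0.26053) = 0.6105

0.6105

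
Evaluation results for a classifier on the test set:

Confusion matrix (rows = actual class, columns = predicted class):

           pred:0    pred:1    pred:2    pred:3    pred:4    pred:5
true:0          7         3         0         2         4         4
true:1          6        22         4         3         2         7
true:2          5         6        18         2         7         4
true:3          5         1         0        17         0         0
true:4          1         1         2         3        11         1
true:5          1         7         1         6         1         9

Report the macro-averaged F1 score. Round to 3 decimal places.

0.473

Per-class F1 score (2·TP/(2·TP+FP+FN)):
  0: TP=7, FP=6+5+5+1+1=18, FN=3+0+2+4+4=13 → 14/45 = 0.3111
  1: TP=22, FP=3+6+1+1+7=18, FN=6+4+3+2+7=22 → 44/84 = 0.5238
  2: TP=18, FP=0+4+0+2+1=7, FN=5+6+2+7+4=24 → 36/67 = 0.5373
  3: TP=17, FP=2+3+2+3+6=16, FN=5+1+0+0+0=6 → 34/56 = 0.6071
  4: TP=11, FP=4+2+7+0+1=14, FN=1+1+2+3+1=8 → 22/44 = 0.5000
  5: TP=9, FP=4+7+4+0+1=16, FN=1+7+1+6+1=16 → 18/50 = 0.3600
Macro-F1 score = mean = (0.3111 + 0.5238 + 0.5373 + 0.6071 + 0.5000 + 0.3600) / 6 = 0.473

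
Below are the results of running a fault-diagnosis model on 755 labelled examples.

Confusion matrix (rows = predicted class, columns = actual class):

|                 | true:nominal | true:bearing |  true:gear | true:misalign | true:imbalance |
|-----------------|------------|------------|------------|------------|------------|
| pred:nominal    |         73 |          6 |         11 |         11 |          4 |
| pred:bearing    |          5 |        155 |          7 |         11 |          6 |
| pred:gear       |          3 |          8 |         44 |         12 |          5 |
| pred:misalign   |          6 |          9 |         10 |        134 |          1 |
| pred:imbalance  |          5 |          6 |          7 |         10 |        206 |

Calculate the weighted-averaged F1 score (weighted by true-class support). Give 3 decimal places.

0.809

Per-class F1 score (2·TP/(2·TP+FP+FN)):
  nominal: TP=73, FP=6+11+11+4=32, FN=5+3+6+5=19 → 146/197 = 0.7411
  bearing: TP=155, FP=5+7+11+6=29, FN=6+8+9+6=29 → 310/368 = 0.8424
  gear: TP=44, FP=3+8+12+5=28, FN=11+7+10+7=35 → 88/151 = 0.5828
  misalign: TP=134, FP=6+9+10+1=26, FN=11+11+12+10=44 → 268/338 = 0.7929
  imbalance: TP=206, FP=5+6+7+10=28, FN=4+6+5+1=16 → 412/456 = 0.9035
Weighted-F1 score = Σ (supportᵢ/N)·F1 scoreᵢ with N=755: (92/755)·0.7411 + (184/755)·0.8424 + (79/755)·0.5828 + (178/755)·0.7929 + (222/755)·0.9035 = 0.809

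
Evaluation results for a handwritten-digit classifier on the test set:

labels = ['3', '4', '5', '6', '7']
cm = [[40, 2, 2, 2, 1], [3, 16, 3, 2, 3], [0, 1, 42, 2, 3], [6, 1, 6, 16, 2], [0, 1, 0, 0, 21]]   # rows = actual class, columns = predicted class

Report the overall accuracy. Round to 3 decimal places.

0.771

Accuracy = trace / total = (40+16+42+16+21=135) / 175 = 135/175 = 0.771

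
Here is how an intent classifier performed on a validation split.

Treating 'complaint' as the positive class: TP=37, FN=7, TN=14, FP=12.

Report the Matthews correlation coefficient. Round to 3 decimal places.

0.400

MCC = (TP·TN − FP·FN) / √((TP+FP)(TP+FN)(TN+FP)(TN+FN))
Numerator = 37·14 − 12·7 = 434
Denominator = √(49·44·26·21) = √1177176 = 1084.9774
MCC = 434 / 1084.9774 = 0.400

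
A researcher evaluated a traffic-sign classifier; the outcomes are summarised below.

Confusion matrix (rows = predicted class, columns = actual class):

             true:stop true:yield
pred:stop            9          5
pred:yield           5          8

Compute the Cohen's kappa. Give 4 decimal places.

Observed agreement pₒ = trace/N = 17/27 = 0.62963
Expected agreement pₑ = Σ (rowᵢ·colᵢ)/N² = (14·14 + 13·13)/27² = 0.50069
κ = (pₒ − pₑ)/(1 − pₑ) = (0.62963 − 0.50069)/(1 − 0.50069) = 0.2582

0.2582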